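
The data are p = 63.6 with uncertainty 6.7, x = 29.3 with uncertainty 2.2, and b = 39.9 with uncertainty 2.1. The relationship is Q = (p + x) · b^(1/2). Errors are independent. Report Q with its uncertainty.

587 ± 47.1

Let u = p + x = 92.9. δu = √(δp² + δx²) = √(44.9 + 4.84) = 7.05, so δu/u = 0.0759.
Q is then a monomial in u, b:
δQ/Q = √((δu/u)² + (½·δb/b)²) = √(0.00576 + 0.000693) = 0.0803
Q = 587, so δQ = 0.0803 × 587 = 47.1.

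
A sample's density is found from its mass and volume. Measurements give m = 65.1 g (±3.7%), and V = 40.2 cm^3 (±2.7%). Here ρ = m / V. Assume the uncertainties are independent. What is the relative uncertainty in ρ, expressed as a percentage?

4.58%

Since ρ is a product/quotient, work with relative uncertainties:
  (1·δm/m)² = (1×0.0370)² = 0.00137;  (-1·δV/V)² = (-1×0.0270)² = 0.000729
δρ/ρ = √(0.00210) = 0.0458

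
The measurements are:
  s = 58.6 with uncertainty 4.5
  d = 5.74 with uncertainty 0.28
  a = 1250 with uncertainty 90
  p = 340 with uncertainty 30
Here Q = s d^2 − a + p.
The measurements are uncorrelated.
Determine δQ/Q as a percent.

Let w = s·d^2 = 1930. δw/w = √((1·δs/s)² + (2·δd/d)²) = √(0.00590 + 0.00952) = 0.124, so δw = 240.
Q = w − a + p: δQ = √(δw² + δa² + δp²) = √(57500 + 8100 + 900) = 258
Q = 1020, so δQ/Q = 258/1020 = 0.253.

25.3%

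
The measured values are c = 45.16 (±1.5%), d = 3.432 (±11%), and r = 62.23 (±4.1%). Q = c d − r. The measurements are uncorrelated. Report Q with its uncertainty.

Let p = c·d = 155.0. δp/p = √((1·δc/c)² + (1·δd/d)²) = √(0.000225 + 0.0121) = 0.111, so δp = 17.2.
Q = p − r: δQ = √(δp² + δr²) = √(296 + 6.51) = 17.4
Q = 92.76.

92.76 ± 17.4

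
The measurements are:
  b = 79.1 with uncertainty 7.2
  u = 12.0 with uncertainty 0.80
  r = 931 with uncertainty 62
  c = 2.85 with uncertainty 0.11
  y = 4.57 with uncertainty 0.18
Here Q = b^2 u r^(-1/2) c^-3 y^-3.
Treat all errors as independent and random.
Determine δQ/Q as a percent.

25.7%

Each factor contributes (exponent × relative error)² to (δQ/Q)²:
  (2·δb/b)² = (2×0.0910)² = 0.0331;  (1·δu/u)² = (1×0.0667)² = 0.00444;  (−½·δr/r)² = (-0.5×0.0666)² = 0.00111;  (-3·δc/c)² = (-3×0.0386)² = 0.0134;  (-3·δy/y)² = (-3×0.0394)² = 0.0140
δQ/Q = √(0.0661) = 0.257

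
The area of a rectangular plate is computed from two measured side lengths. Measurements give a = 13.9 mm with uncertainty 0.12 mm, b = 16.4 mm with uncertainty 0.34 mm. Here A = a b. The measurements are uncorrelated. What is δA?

5.12 mm^2

Products/powers → add relative errors in quadrature, weighted by exponent:
  (1·δa/a)² = (1×0.00863)² = 7.45e-05;  (1·δb/b)² = (1×0.0207)² = 0.000430
δA/A = √(0.000504) = 0.0225
A = 228 mm^2, so δA = 0.0225 × 228 = 5.12 mm^2.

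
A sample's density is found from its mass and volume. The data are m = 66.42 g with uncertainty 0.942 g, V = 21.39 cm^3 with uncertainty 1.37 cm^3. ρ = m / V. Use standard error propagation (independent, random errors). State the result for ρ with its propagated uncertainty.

For a monomial ρ ∝ m, V^-1, fractional errors add in quadrature:
  (1·δm/m)² = (1×0.0142)² = 0.000201;  (-1·δV/V)² = (-1×0.0640)² = 0.00410
δρ/ρ = √(0.00430) = 0.0656
ρ = 3.105 g/cm^3, so δρ = 0.0656 × 3.105 = 0.204 g/cm^3.

3.105 ± 0.204 g/cm^3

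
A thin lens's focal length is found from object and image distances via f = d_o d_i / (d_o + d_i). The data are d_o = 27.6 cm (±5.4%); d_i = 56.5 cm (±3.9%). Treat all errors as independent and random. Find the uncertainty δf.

∂f/∂d_o = (d_i/(d_o+d_i))² = 0.451;  ∂f/∂d_i = (d_o/(d_o+d_i))² = 0.108
δf = √((∂f/∂d_o · δd_o)² + (∂f/∂d_i · δd_i)²) = √(0.452 + 0.0563) = 0.713 cm

0.713 cm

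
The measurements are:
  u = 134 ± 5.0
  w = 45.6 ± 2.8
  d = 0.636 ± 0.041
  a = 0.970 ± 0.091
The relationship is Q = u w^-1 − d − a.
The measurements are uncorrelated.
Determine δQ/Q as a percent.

17.5%

Let p = u·w^-1 = 2.94. δp/p = √((1·δu/u)² + (-1·δw/w)²) = √(0.00139 + 0.00377) = 0.0719, so δp = 0.211.
Q = p − d − a: δQ = √(δp² + δd² + δa²) = √(0.0446 + 0.00168 + 0.00828) = 0.234
Q = 1.33, so δQ/Q = 0.234/1.33 = 0.175.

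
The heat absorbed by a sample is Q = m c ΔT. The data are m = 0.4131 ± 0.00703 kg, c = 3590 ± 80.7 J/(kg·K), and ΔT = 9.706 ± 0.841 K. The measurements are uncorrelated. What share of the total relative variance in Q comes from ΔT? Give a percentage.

90.4%

(δQ/Q)² = (1·δm/m)² + (1·δc/c)² + (1·δΔT/ΔT)²
  m term: (1×0.0170)² = 0.000290
  c term: (1×0.0225)² = 0.000505
  ΔT term: (1×0.0866)² = 0.00751
Total = 0.00830. Share from ΔT = 0.00751/0.00830 = 0.904.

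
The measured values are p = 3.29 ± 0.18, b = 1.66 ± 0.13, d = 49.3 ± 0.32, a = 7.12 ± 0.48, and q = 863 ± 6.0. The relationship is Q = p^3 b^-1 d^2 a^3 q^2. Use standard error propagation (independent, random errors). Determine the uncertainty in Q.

3.82e+12

Since Q is a product/quotient, work with relative uncertainties:
  (3·δp/p)² = (3×0.0547)² = 0.0269;  (-1·δb/b)² = (-1×0.0783)² = 0.00613;  (2·δd/d)² = (2×0.00649)² = 0.000169;  (3·δa/a)² = (3×0.0674)² = 0.0409;  (2·δq/q)² = (2×0.00695)² = 0.000193
δQ/Q = √(0.0743) = 0.273
Q = 1.4e+13, so δQ = 0.273 × 1.4e+13 = 3.82e+12.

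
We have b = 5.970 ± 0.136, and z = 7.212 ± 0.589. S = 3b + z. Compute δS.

0.717

S is a linear combination, so absolute uncertainties add in quadrature:
  (3·δb)² = 0.166;  (δz)² = 0.347
δS = √(0.513) = 0.717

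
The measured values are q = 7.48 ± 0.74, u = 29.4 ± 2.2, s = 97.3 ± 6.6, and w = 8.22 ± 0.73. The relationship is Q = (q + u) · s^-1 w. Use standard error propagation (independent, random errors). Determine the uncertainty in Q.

0.400

Let h = q + u = 36.9. δh = √(δq² + δu²) = √(0.548 + 4.84) = 2.32, so δh/h = 0.0629.
Q is then a monomial in h, s, w:
δQ/Q = √((δh/h)² + (-1·δs/s)² + (1·δw/w)²) = √(0.00396 + 0.00460 + 0.00789) = 0.128
Q = 3.12, so δQ = 0.128 × 3.12 = 0.400.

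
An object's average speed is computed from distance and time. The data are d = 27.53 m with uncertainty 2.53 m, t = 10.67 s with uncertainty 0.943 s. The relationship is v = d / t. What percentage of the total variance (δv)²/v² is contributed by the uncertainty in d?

(δv/v)² = (1·δd/d)² + (-1·δt/t)²
  d term: (1×0.0919)² = 0.00845
  t term: (-1×0.0884)² = 0.00781
Total = 0.0163. Share from d = 0.00845/0.0163 = 0.520.

52.0%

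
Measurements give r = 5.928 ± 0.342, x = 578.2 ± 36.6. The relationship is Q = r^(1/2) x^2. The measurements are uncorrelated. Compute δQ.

1.06e+05

For a monomial Q ∝ r^(1/2), x^2, fractional errors add in quadrature:
  (½·δr/r)² = (0.5×0.0577)² = 0.000832;  (2·δx/x)² = (2×0.0633)² = 0.0160
δQ/Q = √(0.0169) = 0.130
Q = 814000, so δQ = 0.130 × 814000 = 1.06e+05.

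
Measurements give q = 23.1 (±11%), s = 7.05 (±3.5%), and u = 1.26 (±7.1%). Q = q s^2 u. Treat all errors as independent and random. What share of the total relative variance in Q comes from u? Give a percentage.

22.9%

(δQ/Q)² = (1·δq/q)² + (2·δs/s)² + (1·δu/u)²
  q term: (1×0.110)² = 0.0121
  s term: (2×0.0350)² = 0.00490
  u term: (1×0.0710)² = 0.00504
Total = 0.0220. Share from u = 0.00504/0.0220 = 0.229.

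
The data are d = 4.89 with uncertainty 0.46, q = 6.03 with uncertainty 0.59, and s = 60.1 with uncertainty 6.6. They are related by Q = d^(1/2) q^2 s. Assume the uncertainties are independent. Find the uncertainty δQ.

1110

Q is a product of powers, so relative uncertainties combine in quadrature:
  (½·δd/d)² = (0.5×0.0941)² = 0.00221;  (2·δq/q)² = (2×0.0978)² = 0.0383;  (1·δs/s)² = (1×0.110)² = 0.0121
δQ/Q = √(0.0526) = 0.229
Q = 4830, so δQ = 0.229 × 4830 = 1110.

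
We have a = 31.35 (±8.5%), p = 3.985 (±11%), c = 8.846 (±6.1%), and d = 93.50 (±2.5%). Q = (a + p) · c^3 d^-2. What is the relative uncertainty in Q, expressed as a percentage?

Let u = a + p = 35.34. δu = √(δa² + δp²) = √(7.10 + 0.192) = 2.70, so δu/u = 0.0764.
Q is then a monomial in u, c, d:
δQ/Q = √((δu/u)² + (3·δc/c)² + (-2·δd/d)²) = √(0.00584 + 0.0335 + 0.00250) = 0.205

20.5%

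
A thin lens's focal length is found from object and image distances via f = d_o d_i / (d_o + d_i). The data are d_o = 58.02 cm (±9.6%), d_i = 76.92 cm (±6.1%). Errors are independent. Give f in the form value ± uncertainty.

33.07 ± 2.01 cm

∂f/∂d_o = (d_i/(d_o+d_i))² = 0.325;  ∂f/∂d_i = (d_o/(d_o+d_i))² = 0.185
δf = √((∂f/∂d_o · δd_o)² + (∂f/∂d_i · δd_i)²) = √(3.28 + 0.752) = 2.01 cm
f = 33.07 cm.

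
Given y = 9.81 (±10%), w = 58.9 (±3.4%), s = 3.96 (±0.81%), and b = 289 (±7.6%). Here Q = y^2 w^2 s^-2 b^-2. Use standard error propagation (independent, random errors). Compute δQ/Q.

For a monomial Q ∝ y^2, w^2, s^-2, b^-2, fractional errors add in quadrature:
  (2·δy/y)² = (2×0.100)² = 0.0400;  (2·δw/w)² = (2×0.0340)² = 0.00462;  (-2·δs/s)² = (-2×0.00810)² = 0.000262;  (-2·δb/b)² = (-2×0.0760)² = 0.0231
δQ/Q = √(0.0680) = 0.261

0.261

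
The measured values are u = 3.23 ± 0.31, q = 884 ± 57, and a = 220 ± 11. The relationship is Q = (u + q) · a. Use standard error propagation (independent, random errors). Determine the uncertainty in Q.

15900

Let w = u + q = 887. δw = √(δu² + δq²) = √(0.0961 + 3250) = 57.0, so δw/w = 0.0642.
Q is then a monomial in w, a:
δQ/Q = √((δw/w)² + (1·δa/a)²) = √(0.00413 + 0.00250) = 0.0814
Q = 1.95e+05, so δQ = 0.0814 × 1.95e+05 = 15900.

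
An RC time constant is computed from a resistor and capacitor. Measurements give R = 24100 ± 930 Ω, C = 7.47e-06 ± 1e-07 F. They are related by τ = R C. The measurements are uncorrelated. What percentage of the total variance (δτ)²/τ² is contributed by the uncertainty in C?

(δτ/τ)² = (1·δR/R)² + (1·δC/C)²
  R term: (1×0.0386)² = 0.00149
  C term: (1×0.0134)² = 0.000179
Total = 0.00167. Share from C = 0.000179/0.00167 = 0.107.

10.7%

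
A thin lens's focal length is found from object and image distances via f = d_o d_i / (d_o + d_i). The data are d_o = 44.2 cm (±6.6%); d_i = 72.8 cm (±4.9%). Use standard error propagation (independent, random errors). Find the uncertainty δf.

1.24 cm

∂f/∂d_o = (d_i/(d_o+d_i))² = 0.387;  ∂f/∂d_i = (d_o/(d_o+d_i))² = 0.143
δf = √((∂f/∂d_o · δd_o)² + (∂f/∂d_i · δd_i)²) = √(1.28 + 0.259) = 1.24 cm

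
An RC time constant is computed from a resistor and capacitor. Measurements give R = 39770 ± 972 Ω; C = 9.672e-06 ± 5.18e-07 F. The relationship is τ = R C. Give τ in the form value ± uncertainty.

Each factor contributes (exponent × relative error)² to (δτ/τ)²:
  (1·δR/R)² = (1×0.0244)² = 0.000597;  (1·δC/C)² = (1×0.0536)² = 0.00287
δτ/τ = √(0.00347) = 0.0589
τ = 0.3847 s, so δτ = 0.0589 × 0.3847 = 0.0226 s.

0.3847 ± 0.0226 s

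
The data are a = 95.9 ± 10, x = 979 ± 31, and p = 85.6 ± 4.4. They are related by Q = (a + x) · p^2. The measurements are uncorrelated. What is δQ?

8.44e+05

Let u = a + x = 1070. δu = √(δa² + δx²) = √(100 + 961) = 32.6, so δu/u = 0.0303.
Q is then a monomial in u, p:
δQ/Q = √((δu/u)² + (2·δp/p)²) = √(0.000918 + 0.0106) = 0.107
Q = 7.88e+06, so δQ = 0.107 × 7.88e+06 = 8.44e+05.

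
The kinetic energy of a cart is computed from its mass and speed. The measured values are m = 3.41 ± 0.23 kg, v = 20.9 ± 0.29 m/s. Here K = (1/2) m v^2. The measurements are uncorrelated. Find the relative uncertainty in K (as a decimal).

0.0729

Products/powers → add relative errors in quadrature, weighted by exponent:
  (1·δm/m)² = (1×0.0674)² = 0.00455;  (2·δv/v)² = (2×0.0139)² = 0.000770
δK/K = √(0.00532) = 0.0729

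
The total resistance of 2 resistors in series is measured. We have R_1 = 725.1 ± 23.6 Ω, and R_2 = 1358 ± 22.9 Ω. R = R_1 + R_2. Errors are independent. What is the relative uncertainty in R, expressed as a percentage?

Absolute uncertainties add in quadrature for a linear combination:
  (δR_1)² = 557;  (δR_2)² = 524
δR = √(1080) = 32.9 Ω
R = 2083 Ω, so δR/R = 32.9/2083 = 0.0158.

1.58%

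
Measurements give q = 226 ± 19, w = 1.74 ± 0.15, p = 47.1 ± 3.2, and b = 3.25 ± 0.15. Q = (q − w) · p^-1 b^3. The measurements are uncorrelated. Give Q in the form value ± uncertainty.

163 ± 28.8

Let u = q − w = 224. δu = √(δq² + δw²) = √(361 + 0.0225) = 19.0, so δu/u = 0.0847.
Q is then a monomial in u, p, b:
δQ/Q = √((δu/u)² + (-1·δp/p)² + (3·δb/b)²) = √(0.00718 + 0.00462 + 0.0192) = 0.176
Q = 163, so δQ = 0.176 × 163 = 28.8.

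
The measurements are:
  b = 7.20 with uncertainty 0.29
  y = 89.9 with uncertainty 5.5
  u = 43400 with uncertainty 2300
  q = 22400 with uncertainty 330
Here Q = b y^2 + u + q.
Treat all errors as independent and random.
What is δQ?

7850

Let p = b·y^2 = 58200. δp/p = √((1·δb/b)² + (2·δy/y)²) = √(0.00162 + 0.0150) = 0.129, so δp = 7500.
Q = p + u + q: δQ = √(δp² + δu² + δq²) = √(5.62e+07 + 5.29e+06 + 1.09e+05) = 7850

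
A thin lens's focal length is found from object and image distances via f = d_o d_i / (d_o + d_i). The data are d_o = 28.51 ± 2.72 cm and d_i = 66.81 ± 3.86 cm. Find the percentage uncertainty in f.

∂f/∂d_o = (d_i/(d_o+d_i))² = 0.491;  ∂f/∂d_i = (d_o/(d_o+d_i))² = 0.0895
δf = √((∂f/∂d_o · δd_o)² + (∂f/∂d_i · δd_i)²) = √(1.79 + 0.119) = 1.38 cm
f = 19.98 cm, so δf/f = 1.38/19.98 = 0.0691.

6.91%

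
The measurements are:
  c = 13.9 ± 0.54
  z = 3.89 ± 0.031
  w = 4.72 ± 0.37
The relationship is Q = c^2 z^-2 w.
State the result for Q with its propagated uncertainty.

60.3 ± 6.72

Products/powers → add relative errors in quadrature, weighted by exponent:
  (2·δc/c)² = (2×0.0388)² = 0.00604;  (-2·δz/z)² = (-2×0.00797)² = 0.000254;  (1·δw/w)² = (1×0.0784)² = 0.00614
δQ/Q = √(0.0124) = 0.112
Q = 60.3, so δQ = 0.112 × 60.3 = 6.72.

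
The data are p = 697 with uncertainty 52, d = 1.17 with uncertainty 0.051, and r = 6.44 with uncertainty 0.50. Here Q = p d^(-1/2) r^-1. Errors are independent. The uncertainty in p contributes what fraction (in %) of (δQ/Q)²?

(δQ/Q)² = (1·δp/p)² + (−½·δd/d)² + (-1·δr/r)²
  p term: (1×0.0746)² = 0.00557
  d term: (-0.5×0.0436)² = 0.000475
  r term: (-1×0.0776)² = 0.00603
Total = 0.0121. Share from p = 0.00557/0.0121 = 0.461.

46.1%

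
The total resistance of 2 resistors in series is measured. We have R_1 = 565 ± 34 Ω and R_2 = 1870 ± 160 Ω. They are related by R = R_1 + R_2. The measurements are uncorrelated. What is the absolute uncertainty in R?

Sums and differences: (δR)² = Σ (cᵢ δxᵢ)².
  (δR_1)² = 1160;  (δR_2)² = 25600
δR = √(26800) = 164 Ω

164 Ω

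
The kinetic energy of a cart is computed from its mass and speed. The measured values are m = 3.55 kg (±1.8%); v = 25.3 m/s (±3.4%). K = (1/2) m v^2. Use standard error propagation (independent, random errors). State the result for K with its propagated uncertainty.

1140 ± 79.9 J

Relative error in a monomial: (δK/K)² = Σ (nᵢ · δxᵢ/xᵢ)².
  (1·δm/m)² = (1×0.0180)² = 0.000324;  (2·δv/v)² = (2×0.0340)² = 0.00462
δK/K = √(0.00495) = 0.0703
K = 1140 J, so δK = 0.0703 × 1140 = 79.9 J.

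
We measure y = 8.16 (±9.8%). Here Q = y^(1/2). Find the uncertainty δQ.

0.140

Q ∝ y^(1/2), so δQ/Q = |½| · δy/y = 0.5 × 0.0980 = 0.0490.
Q = 2.86, so δQ = 0.0490 × 2.86 = 0.140.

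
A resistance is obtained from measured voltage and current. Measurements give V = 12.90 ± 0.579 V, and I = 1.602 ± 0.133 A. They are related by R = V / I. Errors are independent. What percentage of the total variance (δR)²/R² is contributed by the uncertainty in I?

77.4%

(δR/R)² = (1·δV/V)² + (-1·δI/I)²
  V term: (1×0.0449)² = 0.00201
  I term: (-1×0.0830)² = 0.00689
Total = 0.00891. Share from I = 0.00689/0.00891 = 0.774.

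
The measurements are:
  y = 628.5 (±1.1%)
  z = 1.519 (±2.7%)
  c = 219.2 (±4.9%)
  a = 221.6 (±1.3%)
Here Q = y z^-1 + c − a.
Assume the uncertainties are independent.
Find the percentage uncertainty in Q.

3.99%

Let p = y·z^-1 = 413.8. δp/p = √((1·δy/y)² + (-1·δz/z)²) = √(0.000121 + 0.000729) = 0.0292, so δp = 12.1.
Q = p + c − a: δQ = √(δp² + δc² + δa²) = √(146 + 115 + 8.30) = 16.4
Q = 411.4, so δQ/Q = 16.4/411.4 = 0.0399.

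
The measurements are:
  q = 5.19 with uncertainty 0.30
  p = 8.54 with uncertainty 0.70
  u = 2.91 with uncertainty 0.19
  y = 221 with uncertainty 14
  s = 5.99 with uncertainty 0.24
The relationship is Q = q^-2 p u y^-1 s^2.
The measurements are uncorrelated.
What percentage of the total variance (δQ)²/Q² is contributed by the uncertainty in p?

19.3%

(δQ/Q)² = (-2·δq/q)² + (1·δp/p)² + (1·δu/u)² + (-1·δy/y)² + (2·δs/s)²
  q term: (-2×0.0578)² = 0.0134
  p term: (1×0.0820)² = 0.00672
  u term: (1×0.0653)² = 0.00426
  y term: (-1×0.0633)² = 0.00401
  s term: (2×0.0401)² = 0.00642
Total = 0.0348. Share from p = 0.00672/0.0348 = 0.193.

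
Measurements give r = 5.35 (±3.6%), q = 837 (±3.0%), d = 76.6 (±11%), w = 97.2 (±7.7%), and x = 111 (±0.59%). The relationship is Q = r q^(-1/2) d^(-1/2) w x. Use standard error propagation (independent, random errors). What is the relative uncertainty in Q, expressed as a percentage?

10.3%

Relative error in a monomial: (δQ/Q)² = Σ (nᵢ · δxᵢ/xᵢ)².
  (1·δr/r)² = (1×0.0360)² = 0.00130;  (−½·δq/q)² = (-0.5×0.0300)² = 0.000225;  (−½·δd/d)² = (-0.5×0.110)² = 0.00303;  (1·δw/w)² = (1×0.0770)² = 0.00593;  (1·δx/x)² = (1×0.00590)² = 3.48e-05
δQ/Q = √(0.0105) = 0.103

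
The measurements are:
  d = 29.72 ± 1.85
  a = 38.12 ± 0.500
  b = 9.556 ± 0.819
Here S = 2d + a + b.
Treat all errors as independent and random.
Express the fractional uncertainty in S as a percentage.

3.57%

Each term contributes (cᵢ δxᵢ)² to (δS)²:
  (2·δd)² = 13.7;  (δa)² = 0.250;  (δb)² = 0.671
δS = √(14.6) = 3.82
S = 107.1, so δS/S = 3.82/107.1 = 0.0357.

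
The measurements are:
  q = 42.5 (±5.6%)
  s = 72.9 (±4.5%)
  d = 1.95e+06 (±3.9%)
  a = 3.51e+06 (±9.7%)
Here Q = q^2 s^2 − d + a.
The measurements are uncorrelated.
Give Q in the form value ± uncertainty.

Let p = q^2·s^2 = 9.6e+06. δp/p = √((2·δq/q)² + (2·δs/s)²) = √(0.0125 + 0.00810) = 0.144, so δp = 1.38e+06.
Q = p − d + a: δQ = √(δp² + δd² + δa²) = √(1.9e+12 + 5.78e+09 + 1.16e+11) = 1.42e+06
Q = 1.12e+07.

(1.12 ± 0.142) × 10^7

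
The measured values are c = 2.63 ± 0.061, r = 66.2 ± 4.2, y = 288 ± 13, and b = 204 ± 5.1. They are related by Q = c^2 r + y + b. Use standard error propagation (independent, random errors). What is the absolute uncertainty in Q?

38.6

Let p = c^2·r = 458. δp/p = √((2·δc/c)² + (1·δr/r)²) = √(0.00215 + 0.00403) = 0.0786, so δp = 36.0.
Q = p + y + b: δQ = √(δp² + δy² + δb²) = √(1300 + 169 + 26.0) = 38.6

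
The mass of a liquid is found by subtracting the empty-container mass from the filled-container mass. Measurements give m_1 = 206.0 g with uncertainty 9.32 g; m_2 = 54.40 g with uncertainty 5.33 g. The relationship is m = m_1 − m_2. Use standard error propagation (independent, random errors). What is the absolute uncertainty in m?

10.7 g

Sums and differences: (δm)² = Σ (cᵢ δxᵢ)².
  (δm_1)² = 86.9;  (δm_2)² = 28.4
δm = √(115) = 10.7 g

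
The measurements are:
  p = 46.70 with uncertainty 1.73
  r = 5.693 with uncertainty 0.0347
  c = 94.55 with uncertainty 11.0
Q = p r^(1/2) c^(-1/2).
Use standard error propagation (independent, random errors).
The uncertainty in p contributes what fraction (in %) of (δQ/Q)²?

28.8%

(δQ/Q)² = (1·δp/p)² + (½·δr/r)² + (−½·δc/c)²
  p term: (1×0.0370)² = 0.00137
  r term: (0.5×0.00610)² = 9.29e-06
  c term: (-0.5×0.116)² = 0.00338
Total = 0.00477. Share from p = 0.00137/0.00477 = 0.288.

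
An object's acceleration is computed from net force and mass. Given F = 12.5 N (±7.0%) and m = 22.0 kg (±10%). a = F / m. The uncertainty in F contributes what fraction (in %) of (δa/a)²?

32.9%

(δa/a)² = (1·δF/F)² + (-1·δm/m)²
  F term: (1×0.0700)² = 0.00490
  m term: (-1×0.100)² = 0.0100
Total = 0.0149. Share from F = 0.00490/0.0149 = 0.329.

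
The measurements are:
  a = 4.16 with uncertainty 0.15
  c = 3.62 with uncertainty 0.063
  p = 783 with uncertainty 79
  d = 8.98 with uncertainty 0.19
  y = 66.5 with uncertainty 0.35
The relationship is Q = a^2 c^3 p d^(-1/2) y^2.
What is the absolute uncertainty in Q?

Each factor contributes (exponent × relative error)² to (δQ/Q)²:
  (2·δa/a)² = (2×0.0361)² = 0.00520;  (3·δc/c)² = (3×0.0174)² = 0.00273;  (1·δp/p)² = (1×0.101)² = 0.0102;  (−½·δd/d)² = (-0.5×0.0212)² = 0.000112;  (2·δy/y)² = (2×0.00526)² = 0.000111
δQ/Q = √(0.0183) = 0.135
Q = 9.49e+08, so δQ = 0.135 × 9.49e+08 = 1.28e+08.

1.28e+08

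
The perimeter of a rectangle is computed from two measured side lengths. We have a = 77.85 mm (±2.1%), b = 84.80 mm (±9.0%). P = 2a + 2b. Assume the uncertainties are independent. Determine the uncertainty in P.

P is a linear combination, so absolute uncertainties add in quadrature:
  (2·δa)² = 10.7;  (2·δb)² = 233
δP = √(244) = 15.6 mm

15.6 mm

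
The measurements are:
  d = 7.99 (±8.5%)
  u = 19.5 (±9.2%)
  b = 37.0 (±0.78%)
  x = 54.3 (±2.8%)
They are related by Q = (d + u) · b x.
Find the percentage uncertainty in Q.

7.56%

Let w = d + u = 27.5. δw = √(δd² + δu²) = √(0.461 + 3.22) = 1.92, so δw/w = 0.0698.
Q is then a monomial in w, b, x:
δQ/Q = √((δw/w)² + (1·δb/b)² + (1·δx/x)²) = √(0.00487 + 6.08e-05 + 0.000784) = 0.0756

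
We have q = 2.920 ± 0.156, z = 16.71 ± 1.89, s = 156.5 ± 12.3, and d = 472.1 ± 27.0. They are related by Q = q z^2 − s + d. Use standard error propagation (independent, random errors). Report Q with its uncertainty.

1131 ± 192

Let p = q·z^2 = 815.3. δp/p = √((1·δq/q)² + (2·δz/z)²) = √(0.00285 + 0.0512) = 0.232, so δp = 190.
Q = p − s + d: δQ = √(δp² + δs² + δd²) = √(35900 + 151 + 729) = 192
Q = 1131.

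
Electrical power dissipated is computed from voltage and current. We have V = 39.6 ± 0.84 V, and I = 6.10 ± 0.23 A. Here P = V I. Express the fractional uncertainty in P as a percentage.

Since P is a product/quotient, work with relative uncertainties:
  (1·δV/V)² = (1×0.0212)² = 0.000450;  (1·δI/I)² = (1×0.0377)² = 0.00142
δP/P = √(0.00187) = 0.0433

4.33%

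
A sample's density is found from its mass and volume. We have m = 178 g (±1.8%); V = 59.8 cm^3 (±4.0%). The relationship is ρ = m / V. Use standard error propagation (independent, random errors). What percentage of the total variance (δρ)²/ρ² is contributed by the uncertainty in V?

(δρ/ρ)² = (1·δm/m)² + (-1·δV/V)²
  m term: (1×0.0180)² = 0.000324
  V term: (-1×0.0400)² = 0.00160
Total = 0.00192. Share from V = 0.00160/0.00192 = 0.832.

83.2%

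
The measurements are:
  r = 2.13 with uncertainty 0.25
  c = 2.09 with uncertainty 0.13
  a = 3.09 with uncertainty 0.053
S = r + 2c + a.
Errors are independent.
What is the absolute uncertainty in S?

0.365

Sums and differences: (δS)² = Σ (cᵢ δxᵢ)².
  (δr)² = 0.0625;  (2·δc)² = 0.0676;  (δa)² = 0.00281
δS = √(0.133) = 0.365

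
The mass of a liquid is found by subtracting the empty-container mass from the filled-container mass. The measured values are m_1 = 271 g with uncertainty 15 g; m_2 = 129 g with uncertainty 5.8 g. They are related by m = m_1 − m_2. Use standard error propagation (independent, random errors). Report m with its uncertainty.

142 ± 16.1 g

Each term contributes (cᵢ δxᵢ)² to (δm)²:
  (δm_1)² = 225;  (δm_2)² = 33.6
δm = √(259) = 16.1 g
m = 142 g.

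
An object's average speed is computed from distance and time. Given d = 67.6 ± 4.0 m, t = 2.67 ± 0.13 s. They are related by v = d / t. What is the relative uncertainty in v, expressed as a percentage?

Each factor contributes (exponent × relative error)² to (δv/v)²:
  (1·δd/d)² = (1×0.0592)² = 0.00350;  (-1·δt/t)² = (-1×0.0487)² = 0.00237
δv/v = √(0.00587) = 0.0766

7.66%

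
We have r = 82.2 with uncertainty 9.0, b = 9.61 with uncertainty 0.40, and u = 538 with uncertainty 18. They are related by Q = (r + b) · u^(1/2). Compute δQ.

Let w = r + b = 91.8. δw = √(δr² + δb²) = √(81.0 + 0.160) = 9.01, so δw/w = 0.0981.
Q is then a monomial in w, u:
δQ/Q = √((δw/w)² + (½·δu/u)²) = √(0.00963 + 0.000280) = 0.0995
Q = 2130, so δQ = 0.0995 × 2130 = 212.

212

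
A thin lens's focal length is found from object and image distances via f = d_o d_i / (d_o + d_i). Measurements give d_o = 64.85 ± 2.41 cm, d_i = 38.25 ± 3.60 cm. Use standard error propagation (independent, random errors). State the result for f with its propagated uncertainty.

24.06 ± 1.46 cm

∂f/∂d_o = (d_i/(d_o+d_i))² = 0.138;  ∂f/∂d_i = (d_o/(d_o+d_i))² = 0.396
δf = √((∂f/∂d_o · δd_o)² + (∂f/∂d_i · δd_i)²) = √(0.110 + 2.03) = 1.46 cm
f = 24.06 cm.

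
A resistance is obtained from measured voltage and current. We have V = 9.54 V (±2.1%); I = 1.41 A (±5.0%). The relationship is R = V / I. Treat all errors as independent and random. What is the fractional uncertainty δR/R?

0.0542

For a monomial R ∝ V, I^-1, fractional errors add in quadrature:
  (1·δV/V)² = (1×0.0210)² = 0.000441;  (-1·δI/I)² = (-1×0.0500)² = 0.00250
δR/R = √(0.00294) = 0.0542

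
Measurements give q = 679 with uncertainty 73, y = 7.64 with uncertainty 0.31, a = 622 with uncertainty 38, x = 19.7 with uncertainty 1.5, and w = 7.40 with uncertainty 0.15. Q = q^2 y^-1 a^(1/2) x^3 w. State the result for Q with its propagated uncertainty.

Q is a product of powers, so relative uncertainties combine in quadrature:
  (2·δq/q)² = (2×0.108)² = 0.0462;  (-1·δy/y)² = (-1×0.0406)² = 0.00165;  (½·δa/a)² = (0.5×0.0611)² = 0.000933;  (3·δx/x)² = (3×0.0761)² = 0.0522;  (1·δw/w)² = (1×0.0203)² = 0.000411
δQ/Q = √(0.101) = 0.318
Q = 8.51e+10, so δQ = 0.318 × 8.51e+10 = 2.71e+10.

(8.51 ± 2.71) × 10^10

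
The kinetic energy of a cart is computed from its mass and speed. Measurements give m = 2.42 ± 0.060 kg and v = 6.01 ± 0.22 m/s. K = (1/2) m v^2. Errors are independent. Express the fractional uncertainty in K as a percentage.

7.73%

For a monomial K ∝ m, v^2, fractional errors add in quadrature:
  (1·δm/m)² = (1×0.0248)² = 0.000615;  (2·δv/v)² = (2×0.0366)² = 0.00536
δK/K = √(0.00597) = 0.0773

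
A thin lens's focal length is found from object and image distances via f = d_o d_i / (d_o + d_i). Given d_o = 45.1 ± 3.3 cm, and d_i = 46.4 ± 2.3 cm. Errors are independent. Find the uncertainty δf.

∂f/∂d_o = (d_i/(d_o+d_i))² = 0.257;  ∂f/∂d_i = (d_o/(d_o+d_i))² = 0.243
δf = √((∂f/∂d_o · δd_o)² + (∂f/∂d_i · δd_i)²) = √(0.720 + 0.312) = 1.02 cm

1.02 cm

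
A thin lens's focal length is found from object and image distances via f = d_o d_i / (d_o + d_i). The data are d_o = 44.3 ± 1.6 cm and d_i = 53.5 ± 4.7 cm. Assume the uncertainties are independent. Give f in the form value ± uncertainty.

∂f/∂d_o = (d_i/(d_o+d_i))² = 0.299;  ∂f/∂d_i = (d_o/(d_o+d_i))² = 0.205
δf = √((∂f/∂d_o · δd_o)² + (∂f/∂d_i · δd_i)²) = √(0.229 + 0.930) = 1.08 cm
f = 24.2 cm.

24.2 ± 1.08 cm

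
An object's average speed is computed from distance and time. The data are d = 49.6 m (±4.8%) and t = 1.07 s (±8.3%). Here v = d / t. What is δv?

4.44 m/s

Since v is a product/quotient, work with relative uncertainties:
  (1·δd/d)² = (1×0.0480)² = 0.00230;  (-1·δt/t)² = (-1×0.0830)² = 0.00689
δv/v = √(0.00919) = 0.0959
v = 46.4 m/s, so δv = 0.0959 × 46.4 = 4.44 m/s.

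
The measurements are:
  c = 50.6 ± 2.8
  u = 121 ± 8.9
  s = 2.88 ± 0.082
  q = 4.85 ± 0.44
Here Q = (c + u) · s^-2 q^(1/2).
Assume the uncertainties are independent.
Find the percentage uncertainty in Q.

Let w = c + u = 172. δw = √(δc² + δu²) = √(7.84 + 79.2) = 9.33, so δw/w = 0.0544.
Q is then a monomial in w, s, q:
δQ/Q = √((δw/w)² + (-2·δs/s)² + (½·δq/q)²) = √(0.00296 + 0.00324 + 0.00206) = 0.0909

9.09%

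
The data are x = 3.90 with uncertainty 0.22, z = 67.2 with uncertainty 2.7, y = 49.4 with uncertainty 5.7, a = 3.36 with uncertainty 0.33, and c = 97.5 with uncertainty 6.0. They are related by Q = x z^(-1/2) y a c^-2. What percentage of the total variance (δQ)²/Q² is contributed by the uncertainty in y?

31.9%

(δQ/Q)² = (1·δx/x)² + (−½·δz/z)² + (1·δy/y)² + (1·δa/a)² + (-2·δc/c)²
  x term: (1×0.0564)² = 0.00318
  z term: (-0.5×0.0402)² = 0.000404
  y term: (1×0.115)² = 0.0133
  a term: (1×0.0982)² = 0.00965
  c term: (-2×0.0615)² = 0.0151
Total = 0.0417. Share from y = 0.0133/0.0417 = 0.319.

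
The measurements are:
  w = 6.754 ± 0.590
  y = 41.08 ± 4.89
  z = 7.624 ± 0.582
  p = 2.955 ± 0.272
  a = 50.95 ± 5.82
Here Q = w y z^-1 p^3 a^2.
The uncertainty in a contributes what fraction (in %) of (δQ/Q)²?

33.4%

(δQ/Q)² = (1·δw/w)² + (1·δy/y)² + (-1·δz/z)² + (3·δp/p)² + (2·δa/a)²
  w term: (1×0.0874)² = 0.00763
  y term: (1×0.119)² = 0.0142
  z term: (-1×0.0763)² = 0.00583
  p term: (3×0.0920)² = 0.0763
  a term: (2×0.114)² = 0.0522
Total = 0.156. Share from a = 0.0522/0.156 = 0.334.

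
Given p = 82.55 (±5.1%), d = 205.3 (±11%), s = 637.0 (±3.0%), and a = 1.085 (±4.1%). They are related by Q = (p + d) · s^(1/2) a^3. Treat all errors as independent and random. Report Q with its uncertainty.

Let u = p + d = 287.9. δu = √(δp² + δd²) = √(17.7 + 510) = 23.0, so δu/u = 0.0798.
Q is then a monomial in u, s, a:
δQ/Q = √((δu/u)² + (½·δs/s)² + (3·δa/a)²) = √(0.00637 + 0.000225 + 0.0151) = 0.147
Q = 9280, so δQ = 0.147 × 9280 = 1370.

9280 ± 1370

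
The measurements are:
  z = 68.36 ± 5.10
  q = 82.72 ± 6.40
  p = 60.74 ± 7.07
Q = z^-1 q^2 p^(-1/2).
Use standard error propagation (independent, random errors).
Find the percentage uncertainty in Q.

Q is a product of powers, so relative uncertainties combine in quadrature:
  (-1·δz/z)² = (-1×0.0746)² = 0.00557;  (2·δq/q)² = (2×0.0774)² = 0.0239;  (−½·δp/p)² = (-0.5×0.116)² = 0.00339
δQ/Q = √(0.0329) = 0.181

18.1%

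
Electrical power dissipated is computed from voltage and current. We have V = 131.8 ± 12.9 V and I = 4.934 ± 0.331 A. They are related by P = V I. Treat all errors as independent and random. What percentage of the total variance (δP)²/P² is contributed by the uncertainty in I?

32.0%

(δP/P)² = (1·δV/V)² + (1·δI/I)²
  V term: (1×0.0979)² = 0.00958
  I term: (1×0.0671)² = 0.00450
Total = 0.0141. Share from I = 0.00450/0.0141 = 0.320.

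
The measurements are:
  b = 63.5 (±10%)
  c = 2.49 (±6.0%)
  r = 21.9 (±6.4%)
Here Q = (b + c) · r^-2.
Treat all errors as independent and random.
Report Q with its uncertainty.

0.138 ± 0.0220

Let u = b + c = 66.0. δu = √(δb² + δc²) = √(40.3 + 0.0223) = 6.35, so δu/u = 0.0963.
Q is then a monomial in u, r:
δQ/Q = √((δu/u)² + (-2·δr/r)²) = √(0.00926 + 0.0164) = 0.160
Q = 0.138, so δQ = 0.160 × 0.138 = 0.0220.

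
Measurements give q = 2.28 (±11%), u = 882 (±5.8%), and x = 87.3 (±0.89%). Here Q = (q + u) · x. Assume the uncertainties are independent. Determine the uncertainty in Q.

4520

Let w = q + u = 884. δw = √(δq² + δu²) = √(0.0629 + 2620) = 51.2, so δw/w = 0.0579.
Q is then a monomial in w, x:
δQ/Q = √((δw/w)² + (1·δx/x)²) = √(0.00335 + 7.92e-05) = 0.0585
Q = 77200, so δQ = 0.0585 × 77200 = 4520.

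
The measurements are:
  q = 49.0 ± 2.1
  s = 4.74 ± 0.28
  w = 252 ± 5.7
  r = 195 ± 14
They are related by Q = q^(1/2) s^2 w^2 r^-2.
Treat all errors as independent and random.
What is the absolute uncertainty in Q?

50.6

For a monomial Q ∝ q^(1/2), s^2, w^2, r^-2, fractional errors add in quadrature:
  (½·δq/q)² = (0.5×0.0429)² = 0.000459;  (2·δs/s)² = (2×0.0591)² = 0.0140;  (2·δw/w)² = (2×0.0226)² = 0.00205;  (-2·δr/r)² = (-2×0.0718)² = 0.0206
δQ/Q = √(0.0371) = 0.193
Q = 263, so δQ = 0.193 × 263 = 50.6.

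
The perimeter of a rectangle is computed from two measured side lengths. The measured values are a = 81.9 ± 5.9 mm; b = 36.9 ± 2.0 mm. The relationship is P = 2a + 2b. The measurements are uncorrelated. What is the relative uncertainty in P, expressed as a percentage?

Absolute uncertainties add in quadrature for a linear combination:
  (2·δa)² = 139;  (2·δb)² = 16.0
δP = √(155) = 12.5 mm
P = 238 mm, so δP/P = 12.5/238 = 0.0524.

5.24%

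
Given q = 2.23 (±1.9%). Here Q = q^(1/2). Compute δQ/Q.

Each factor contributes (exponent × relative error)² to (δQ/Q)²:
  (½·δq/q)² = (0.5×0.0190)² = 9.02e-05
δQ/Q = √(9.02e-05) = 0.00950

0.00950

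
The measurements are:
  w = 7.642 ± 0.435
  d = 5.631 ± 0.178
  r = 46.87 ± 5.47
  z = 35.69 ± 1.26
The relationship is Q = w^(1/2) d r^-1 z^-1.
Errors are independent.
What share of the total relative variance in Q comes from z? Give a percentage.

(δQ/Q)² = (½·δw/w)² + (1·δd/d)² + (-1·δr/r)² + (-1·δz/z)²
  w term: (0.5×0.0569)² = 0.000810
  d term: (1×0.0316)² = 0.000999
  r term: (-1×0.117)² = 0.0136
  z term: (-1×0.0353)² = 0.00125
Total = 0.0167. Share from z = 0.00125/0.0167 = 0.0747.

7.47%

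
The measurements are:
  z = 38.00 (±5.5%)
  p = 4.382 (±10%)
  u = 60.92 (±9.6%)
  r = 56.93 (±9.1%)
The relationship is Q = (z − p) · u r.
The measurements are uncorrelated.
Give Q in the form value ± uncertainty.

116600 ± 17100

Let w = z − p = 33.62. δw = √(δz² + δp²) = √(4.37 + 0.192) = 2.14, so δw/w = 0.0635.
Q is then a monomial in w, u, r:
δQ/Q = √((δw/w)² + (1·δu/u)² + (1·δr/r)²) = √(0.00403 + 0.00922 + 0.00828) = 0.147
Q = 116600, so δQ = 0.147 × 116600 = 17100.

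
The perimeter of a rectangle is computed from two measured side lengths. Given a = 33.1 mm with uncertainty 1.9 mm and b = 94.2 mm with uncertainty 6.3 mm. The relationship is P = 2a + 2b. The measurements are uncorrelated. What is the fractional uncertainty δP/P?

0.0517

P is a linear combination, so absolute uncertainties add in quadrature:
  (2·δa)² = 14.4;  (2·δb)² = 159
δP = √(173) = 13.2 mm
P = 255 mm, so δP/P = 13.2/255 = 0.0517.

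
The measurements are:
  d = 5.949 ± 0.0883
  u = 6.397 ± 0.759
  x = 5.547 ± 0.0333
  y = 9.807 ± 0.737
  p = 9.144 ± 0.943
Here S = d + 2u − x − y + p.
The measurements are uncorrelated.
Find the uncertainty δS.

Each term contributes (cᵢ δxᵢ)² to (δS)²:
  (δd)² = 0.00780;  (2·δu)² = 2.30;  (δx)² = 0.00111;  (δy)² = 0.543;  (δp)² = 0.889
δS = √(3.75) = 1.94

1.94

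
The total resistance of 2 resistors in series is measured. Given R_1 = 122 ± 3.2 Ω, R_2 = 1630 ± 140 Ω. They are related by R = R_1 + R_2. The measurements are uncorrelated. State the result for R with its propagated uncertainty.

Each term contributes (cᵢ δxᵢ)² to (δR)²:
  (δR_1)² = 10.2;  (δR_2)² = 19600
δR = √(19600) = 140 Ω
R = 1750 Ω.

1750 ± 140 Ω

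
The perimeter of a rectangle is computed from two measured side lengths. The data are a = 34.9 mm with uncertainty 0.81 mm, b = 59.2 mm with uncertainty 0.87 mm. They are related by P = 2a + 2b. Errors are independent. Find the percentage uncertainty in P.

1.26%

P is a linear combination, so absolute uncertainties add in quadrature:
  (2·δa)² = 2.62;  (2·δb)² = 3.03
δP = √(5.65) = 2.38 mm
P = 188 mm, so δP/P = 2.38/188 = 0.0126.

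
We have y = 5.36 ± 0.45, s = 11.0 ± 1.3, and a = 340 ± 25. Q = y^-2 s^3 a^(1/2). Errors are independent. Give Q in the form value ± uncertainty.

854 ± 337

Each factor contributes (exponent × relative error)² to (δQ/Q)²:
  (-2·δy/y)² = (-2×0.0840)² = 0.0282;  (3·δs/s)² = (3×0.118)² = 0.126;  (½·δa/a)² = (0.5×0.0735)² = 0.00135
δQ/Q = √(0.155) = 0.394
Q = 854, so δQ = 0.394 × 854 = 337.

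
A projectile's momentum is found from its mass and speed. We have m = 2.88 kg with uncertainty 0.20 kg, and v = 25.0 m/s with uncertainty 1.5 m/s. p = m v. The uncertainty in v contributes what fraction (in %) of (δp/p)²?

42.7%

(δp/p)² = (1·δm/m)² + (1·δv/v)²
  m term: (1×0.0694)² = 0.00482
  v term: (1×0.0600)² = 0.00360
Total = 0.00842. Share from v = 0.00360/0.00842 = 0.427.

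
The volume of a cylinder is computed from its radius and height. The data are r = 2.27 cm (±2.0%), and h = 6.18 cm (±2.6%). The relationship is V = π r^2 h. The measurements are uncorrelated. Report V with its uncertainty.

Since V is a product/quotient, work with relative uncertainties:
  (2·δr/r)² = (2×0.0200)² = 0.00160;  (1·δh/h)² = (1×0.0260)² = 0.000676
δV/V = √(0.00228) = 0.0477
V = 100 cm^3, so δV = 0.0477 × 100 = 4.77 cm^3.

100 ± 4.77 cm^3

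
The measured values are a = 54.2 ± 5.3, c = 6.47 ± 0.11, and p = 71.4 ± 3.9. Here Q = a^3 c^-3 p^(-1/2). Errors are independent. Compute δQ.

Each factor contributes (exponent × relative error)² to (δQ/Q)²:
  (3·δa/a)² = (3×0.0978)² = 0.0861;  (-3·δc/c)² = (-3×0.0170)² = 0.00260;  (−½·δp/p)² = (-0.5×0.0546)² = 0.000746
δQ/Q = √(0.0894) = 0.299
Q = 69.6, so δQ = 0.299 × 69.6 = 20.8.

20.8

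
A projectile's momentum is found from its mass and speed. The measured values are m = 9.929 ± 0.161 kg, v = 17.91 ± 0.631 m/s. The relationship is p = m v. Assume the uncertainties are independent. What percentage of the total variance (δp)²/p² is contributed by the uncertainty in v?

82.5%

(δp/p)² = (1·δm/m)² + (1·δv/v)²
  m term: (1×0.0162)² = 0.000263
  v term: (1×0.0352)² = 0.00124
Total = 0.00150. Share from v = 0.00124/0.00150 = 0.825.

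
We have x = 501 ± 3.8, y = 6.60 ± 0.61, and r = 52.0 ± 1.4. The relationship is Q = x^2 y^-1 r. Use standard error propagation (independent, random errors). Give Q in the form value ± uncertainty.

Q is a product of powers, so relative uncertainties combine in quadrature:
  (2·δx/x)² = (2×0.00758)² = 0.000230;  (-1·δy/y)² = (-1×0.0924)² = 0.00854;  (1·δr/r)² = (1×0.0269)² = 0.000725
δQ/Q = √(0.00950) = 0.0975
Q = 1.98e+06, so δQ = 0.0975 × 1.98e+06 = 1.93e+05.

(1.98 ± 0.193) × 10^6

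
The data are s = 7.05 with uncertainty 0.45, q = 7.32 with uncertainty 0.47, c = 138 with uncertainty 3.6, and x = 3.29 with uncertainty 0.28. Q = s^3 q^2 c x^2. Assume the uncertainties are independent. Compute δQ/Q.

Since Q is a product/quotient, work with relative uncertainties:
  (3·δs/s)² = (3×0.0638)² = 0.0367;  (2·δq/q)² = (2×0.0642)² = 0.0165;  (1·δc/c)² = (1×0.0261)² = 0.000681;  (2·δx/x)² = (2×0.0851)² = 0.0290
δQ/Q = √(0.0828) = 0.288

0.288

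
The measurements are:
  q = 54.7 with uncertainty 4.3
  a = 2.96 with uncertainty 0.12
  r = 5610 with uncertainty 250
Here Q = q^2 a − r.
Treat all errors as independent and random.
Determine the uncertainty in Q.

1460

Let p = q^2·a = 8860. δp/p = √((2·δq/q)² + (1·δa/a)²) = √(0.0247 + 0.00164) = 0.162, so δp = 1440.
Q = p − r: δQ = √(δp² + δr²) = √(2.07e+06 + 62500) = 1460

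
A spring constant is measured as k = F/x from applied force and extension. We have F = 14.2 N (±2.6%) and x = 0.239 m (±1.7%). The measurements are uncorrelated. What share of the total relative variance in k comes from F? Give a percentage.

70.1%

(δk/k)² = (1·δF/F)² + (-1·δx/x)²
  F term: (1×0.0260)² = 0.000676
  x term: (-1×0.0170)² = 0.000289
Total = 0.000965. Share from F = 0.000676/0.000965 = 0.701.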